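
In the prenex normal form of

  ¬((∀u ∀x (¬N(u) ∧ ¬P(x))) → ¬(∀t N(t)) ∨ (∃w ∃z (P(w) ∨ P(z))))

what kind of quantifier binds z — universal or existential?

Eliminate → and ↔ using ¬ and ∨.
  ¬(¬(∀u ∀x (¬N(u) ∧ ¬P(x))) ∨ ¬(∀t N(t)) ∨ (∃w ∃z (P(w) ∨ P(z))))
Drive negations inward (¬∀x A ≡ ∃x ¬A, ¬∃x A ≡ ∀x ¬A, De Morgan for ∧/∨):
  (∀u ∀x (¬N(u) ∧ ¬P(x))) ∧ (∀t N(t)) ∧ (∀w ∀z (¬P(w) ∧ ¬P(z)))
All bound variables are already distinct, so no renaming is needed.
Pull the quantifiers to the front (each side's bound variable is not free in the other side):
  ∀u ∀x ∀t ∀w ∀z (¬N(u) ∧ ¬P(x) ∧ N(t) ∧ ¬P(w) ∧ ¬P(z))
The quantifier ∃z sits under an odd number of negations (counting the antecedent side of each →), so it flips to ∀z.

universal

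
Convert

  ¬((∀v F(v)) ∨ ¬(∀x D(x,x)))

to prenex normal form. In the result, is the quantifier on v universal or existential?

existential

Move each ¬ inward, flipping quantifiers it crosses:
  (∃v ¬F(v)) ∧ (∀x D(x,x))
Extract every quantifier outward, since the variables are now distinct and don't occur free across branches:
  ∃v ∀x (¬F(v) ∧ D(x,x))
The quantifier ∀v sits under an odd number of negations, so it flips to ∃v.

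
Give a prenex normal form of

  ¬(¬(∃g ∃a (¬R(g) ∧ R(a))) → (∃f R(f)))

∀g ∀a ∀f ((R(g) ∨ ¬R(a)) ∧ ¬R(f))

First replace A → B with ¬A ∨ B.
  ¬(¬¬(∃g ∃a (¬R(g) ∧ R(a))) ∨ (∃f R(f)))
Push ¬ through the quantifiers and connectives to reach negation normal form:
  (∀g ∀a (R(g) ∨ ¬R(a))) ∧ (∀f ¬R(f))
All bound variables are already distinct, so no renaming is needed.
Finally move all quantifiers to the prefix:
  ∀g ∀a ∀f ((R(g) ∨ ¬R(a)) ∧ ¬R(f))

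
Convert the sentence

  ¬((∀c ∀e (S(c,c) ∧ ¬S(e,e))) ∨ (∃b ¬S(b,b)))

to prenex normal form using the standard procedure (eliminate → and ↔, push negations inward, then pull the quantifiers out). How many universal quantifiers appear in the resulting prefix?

1

Drive negations inward (¬∀x A ≡ ∃x ¬A, ¬∃x A ≡ ∀x ¬A, De Morgan for ∧/∨):
  (∃c ∃e (¬S(c,c) ∨ S(e,e))) ∧ (∀b S(b,b))
Pull the quantifiers to the front (each side's bound variable is not free in the other side):
  ∃c ∃e ∀b ((¬S(c,c) ∨ S(e,e)) ∧ S(b,b))
The prefix is ∃c ∃e ∀b: 1 universal, 2 existential.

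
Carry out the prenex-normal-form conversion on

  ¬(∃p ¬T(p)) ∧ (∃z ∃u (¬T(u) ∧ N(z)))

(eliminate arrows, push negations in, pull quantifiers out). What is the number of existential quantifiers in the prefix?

2

Move each ¬ inward, flipping quantifiers it crosses:
  (∀p T(p)) ∧ (∃z ∃u (¬T(u) ∧ N(z)))
All bound variables are already distinct, so no renaming is needed.
Pull the quantifiers to the front (each side's bound variable is not free in the other side):
  ∀p ∃z ∃u (T(p) ∧ ¬T(u) ∧ N(z))
The prefix is ∀p ∃z ∃u: 1 universal, 2 existential.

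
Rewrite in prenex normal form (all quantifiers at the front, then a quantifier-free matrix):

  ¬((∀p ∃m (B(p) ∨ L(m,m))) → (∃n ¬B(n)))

First replace A → B with ¬A ∨ B.
  ¬(¬(∀p ∃m (B(p) ∨ L(m,m))) ∨ (∃n ¬B(n)))
Push ¬ through the quantifiers and connectives to reach negation normal form:
  (∀p ∃m (B(p) ∨ L(m,m))) ∧ (∀n B(n))
All bound variables are already distinct, so no renaming is needed.
Pull the quantifiers to the front (each side's bound variable is not free in the other side):
  ∀p ∃m ∀n ((B(p) ∨ L(m,m)) ∧ B(n))

∀p ∃m ∀n ((B(p) ∨ L(m,m)) ∧ B(n))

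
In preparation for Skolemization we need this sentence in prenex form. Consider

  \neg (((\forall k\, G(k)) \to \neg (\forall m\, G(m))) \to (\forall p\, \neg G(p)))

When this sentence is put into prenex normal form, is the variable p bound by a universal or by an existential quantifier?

Rewrite implications/biconditionals: A → B as ¬A ∨ B.
  \neg (\neg (\neg (\forall k\, G(k)) \lor \neg (\forall m\, G(m))) \lor (\forall p\, \neg G(p)))
Move each ¬ inward, flipping quantifiers it crosses:
  ((\exists k\, \neg G(k)) \lor (\exists m\, \neg G(m))) \land (\exists p\, G(p))
All bound variables are already distinct, so no renaming is needed.
Extract every quantifier outward, since the variables are now distinct and don't occur free across branches:
  \exists k\, \exists m\, \exists p\, ((\neg G(k) \lor \neg G(m)) \land G(p))
The quantifier \forall p sits under an odd number of negations (counting the antecedent side of each →), so it flips to \exists p.

existential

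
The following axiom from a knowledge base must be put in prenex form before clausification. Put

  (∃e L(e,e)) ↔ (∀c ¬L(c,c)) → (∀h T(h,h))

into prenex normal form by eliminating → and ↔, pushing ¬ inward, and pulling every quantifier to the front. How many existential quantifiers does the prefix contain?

3

Eliminate → and ↔ using ¬ and ∨; A ↔ B as (¬A ∨ B) ∧ (¬B ∨ A).
  (¬(∃e L(e,e)) ∨ ¬(∀c ¬L(c,c)) ∨ (∀h T(h,h))) ∧ (¬(¬(∀c ¬L(c,c)) ∨ (∀h T(h,h))) ∨ (∃e L(e,e)))
Drive negations inward (¬∀x A ≡ ∃x ¬A, ¬∃x A ≡ ∀x ¬A, De Morgan for ∧/∨):
  ((∀e ¬L(e,e)) ∨ (∃c L(c,c)) ∨ (∀h T(h,h))) ∧ ((∀c ¬L(c,c)) ∧ (∃h ¬T(h,h)) ∨ (∃e L(e,e)))
Give each quantifier a distinct variable: c↦q, h↦r, e↦w.
  ((∀e ¬L(e,e)) ∨ (∃c L(c,c)) ∨ (∀h T(h,h))) ∧ ((∀q ¬L(q,q)) ∧ (∃r ¬T(r,r)) ∨ (∃w L(w,w)))
Pull the quantifiers to the front (each side's bound variable is not free in the other side):
  ∀e ∃c ∀h ∀q ∃r ∃w ((¬L(e,e) ∨ L(c,c) ∨ T(h,h)) ∧ (¬L(q,q) ∧ ¬T(r,r) ∨ L(w,w)))
The prefix is ∀e ∃c ∀h ∀q ∃r ∃w: 3 universal, 3 existential.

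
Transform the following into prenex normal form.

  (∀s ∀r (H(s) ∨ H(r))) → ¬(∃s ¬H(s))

Eliminate → and ↔ using ¬ and ∨.
  ¬(∀s ∀r (H(s) ∨ H(r))) ∨ ¬(∃s ¬H(s))
Drive negations inward (¬∀x A ≡ ∃x ¬A, ¬∃x A ≡ ∀x ¬A, De Morgan for ∧/∨):
  (∃s ∃r (¬H(s) ∧ ¬H(r))) ∨ (∀s H(s))
Rename bound variables to avoid capture: s↦c.
  (∃s ∃r (¬H(s) ∧ ¬H(r))) ∨ (∀c H(c))
Finally move all quantifiers to the prefix:
  ∃s ∃r ∀c (¬H(s) ∧ ¬H(r) ∨ H(c))

∃s ∃r ∀c (¬H(s) ∧ ¬H(r) ∨ H(c))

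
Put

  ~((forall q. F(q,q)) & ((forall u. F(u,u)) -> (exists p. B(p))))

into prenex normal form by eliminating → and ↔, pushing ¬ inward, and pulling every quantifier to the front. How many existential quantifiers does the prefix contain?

1

Rewrite implications/biconditionals: A → B as ¬A ∨ B.
  ~((forall q. F(q,q)) & (~(forall u. F(u,u)) | (exists p. B(p))))
Drive negations inward (¬∀x A ≡ ∃x ¬A, ¬∃x A ≡ ∀x ¬A, De Morgan for ∧/∨):
  (exists q. ~F(q,q)) | (forall u. F(u,u)) & (forall p. ~B(p))
Pull the quantifiers to the front (each side's bound variable is not free in the other side):
  exists q. forall u. forall p. (~F(q,q) | F(u,u) & ~B(p))
The prefix is exists q forall u forall p: 2 universal, 1 existential.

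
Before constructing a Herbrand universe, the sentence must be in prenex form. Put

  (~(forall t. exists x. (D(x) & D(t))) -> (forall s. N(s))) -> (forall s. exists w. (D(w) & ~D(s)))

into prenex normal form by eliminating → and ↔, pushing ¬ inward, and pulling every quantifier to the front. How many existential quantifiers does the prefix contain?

3

Rewrite implications/biconditionals: A → B as ¬A ∨ B.
  ~(~~(forall t. exists x. (D(x) & D(t))) | (forall s. N(s))) | (forall s. exists w. (D(w) & ~D(s)))
Push ¬ through the quantifiers and connectives to reach negation normal form:
  (exists t. forall x. (~D(x) | ~D(t))) & (exists s. ~N(s)) | (forall s. exists w. (D(w) & ~D(s)))
Standardize variables apart so no two quantifiers bind the same name: s↦v.
  (exists t. forall x. (~D(x) | ~D(t))) & (exists s. ~N(s)) | (forall v. exists w. (D(w) & ~D(v)))
Pull the quantifiers to the front (each side's bound variable is not free in the other side):
  exists t. forall x. exists s. forall v. exists w. ((~D(x) | ~D(t)) & ~N(s) | D(w) & ~D(v))
The prefix is exists t forall x exists s forall v exists w: 2 universal, 3 existential.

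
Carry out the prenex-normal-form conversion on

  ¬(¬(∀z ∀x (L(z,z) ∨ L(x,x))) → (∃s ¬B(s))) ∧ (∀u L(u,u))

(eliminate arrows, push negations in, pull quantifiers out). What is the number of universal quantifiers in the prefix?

2

Rewrite implications/biconditionals: A → B as ¬A ∨ B.
  ¬(¬¬(∀z ∀x (L(z,z) ∨ L(x,x))) ∨ (∃s ¬B(s))) ∧ (∀u L(u,u))
Push ¬ through the quantifiers and connectives to reach negation normal form:
  (∃z ∃x (¬L(z,z) ∧ ¬L(x,x))) ∧ (∀s B(s)) ∧ (∀u L(u,u))
All bound variables are already distinct, so no renaming is needed.
Pull the quantifiers to the front (each side's bound variable is not free in the other side):
  ∃z ∃x ∀s ∀u (¬L(z,z) ∧ ¬L(x,x) ∧ B(s) ∧ L(u,u))
The prefix is ∃z ∃x ∀s ∀u: 2 universal, 2 existential.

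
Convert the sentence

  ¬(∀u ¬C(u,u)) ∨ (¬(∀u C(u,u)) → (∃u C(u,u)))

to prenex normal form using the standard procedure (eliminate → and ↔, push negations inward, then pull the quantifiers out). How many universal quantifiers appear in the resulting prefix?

1

Rewrite implications/biconditionals: A → B as ¬A ∨ B.
  ¬(∀u ¬C(u,u)) ∨ ¬¬(∀u C(u,u)) ∨ (∃u C(u,u))
Drive negations inward (¬∀x A ≡ ∃x ¬A, ¬∃x A ≡ ∀x ¬A, De Morgan for ∧/∨):
  (∃u C(u,u)) ∨ (∀u C(u,u)) ∨ (∃u C(u,u))
Give each quantifier a distinct variable: u↦p, u↦v.
  (∃u C(u,u)) ∨ (∀p C(p,p)) ∨ (∃v C(v,v))
Pull the quantifiers to the front (each side's bound variable is not free in the other side):
  ∃u ∀p ∃v (C(u,u) ∨ C(p,p) ∨ C(v,v))
The prefix is ∃u ∀p ∃v: 1 universal, 2 existential.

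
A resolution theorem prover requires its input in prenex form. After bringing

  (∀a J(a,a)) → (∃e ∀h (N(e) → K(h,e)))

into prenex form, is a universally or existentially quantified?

Eliminate → and ↔ using ¬ and ∨.
  ¬(∀a J(a,a)) ∨ (∃e ∀h (¬N(e) ∨ K(h,e)))
Push ¬ through the quantifiers and connectives to reach negation normal form:
  (∃a ¬J(a,a)) ∨ (∃e ∀h (¬N(e) ∨ K(h,e)))
All bound variables are already distinct, so no renaming is needed.
Pull the quantifiers to the front (each side's bound variable is not free in the other side):
  ∃a ∃e ∀h (¬J(a,a) ∨ ¬N(e) ∨ K(h,e))
The quantifier ∀a sits under an odd number of negations (counting the antecedent side of each →), so it flips to ∃a.

existential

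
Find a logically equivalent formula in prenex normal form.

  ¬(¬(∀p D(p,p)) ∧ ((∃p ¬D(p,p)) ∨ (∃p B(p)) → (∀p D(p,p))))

∀p ∃x1 ∃w ∃t (D(p,p) ∨ (¬D(x1,x1) ∨ B(w)) ∧ ¬D(t,t))

Rewrite implications/biconditionals: A → B as ¬A ∨ B.
  ¬(¬(∀p D(p,p)) ∧ (¬((∃p ¬D(p,p)) ∨ (∃p B(p))) ∨ (∀p D(p,p))))
Push ¬ through the quantifiers and connectives to reach negation normal form:
  (∀p D(p,p)) ∨ ((∃p ¬D(p,p)) ∨ (∃p B(p))) ∧ (∃p ¬D(p,p))
Standardize variables apart so no two quantifiers bind the same name: p↦x1, p↦w, p↦t.
  (∀p D(p,p)) ∨ ((∃x1 ¬D(x1,x1)) ∨ (∃w B(w))) ∧ (∃t ¬D(t,t))
Extract every quantifier outward, since the variables are now distinct and don't occur free across branches:
  ∀p ∃x1 ∃w ∃t (D(p,p) ∨ (¬D(x1,x1) ∨ B(w)) ∧ ¬D(t,t))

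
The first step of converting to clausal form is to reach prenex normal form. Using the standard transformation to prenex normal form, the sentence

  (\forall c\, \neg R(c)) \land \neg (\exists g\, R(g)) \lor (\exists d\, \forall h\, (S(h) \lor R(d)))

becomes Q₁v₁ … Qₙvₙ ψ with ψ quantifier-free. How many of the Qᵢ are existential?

1

Drive negations inward (¬∀x A ≡ ∃x ¬A, ¬∃x A ≡ ∀x ¬A, De Morgan for ∧/∨):
  (\forall c\, \neg R(c)) \land (\forall g\, \neg R(g)) \lor (\exists d\, \forall h\, (S(h) \lor R(d)))
All bound variables are already distinct, so no renaming is needed.
Extract every quantifier outward, since the variables are now distinct and don't occur free across branches:
  \forall c\, \forall g\, \exists d\, \forall h\, (\neg R(c) \land \neg R(g) \lor S(h) \lor R(d))
The prefix is \forall c \forall g \exists d \forall h: 3 universal, 1 existential.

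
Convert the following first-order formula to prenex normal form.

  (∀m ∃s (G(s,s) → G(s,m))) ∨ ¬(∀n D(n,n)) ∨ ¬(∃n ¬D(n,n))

First replace A → B with ¬A ∨ B.
  (∀m ∃s (¬G(s,s) ∨ G(s,m))) ∨ ¬(∀n D(n,n)) ∨ ¬(∃n ¬D(n,n))
Drive negations inward (¬∀x A ≡ ∃x ¬A, ¬∃x A ≡ ∀x ¬A, De Morgan for ∧/∨):
  (∀m ∃s (¬G(s,s) ∨ G(s,m))) ∨ (∃n ¬D(n,n)) ∨ (∀n D(n,n))
Rename bound variables to avoid capture: n↦v.
  (∀m ∃s (¬G(s,s) ∨ G(s,m))) ∨ (∃n ¬D(n,n)) ∨ (∀v D(v,v))
Finally move all quantifiers to the prefix:
  ∀m ∃s ∃n ∀v (¬G(s,s) ∨ G(s,m) ∨ ¬D(n,n) ∨ D(v,v))

∀m ∃s ∃n ∀v (¬G(s,s) ∨ G(s,m) ∨ ¬D(n,n) ∨ D(v,v))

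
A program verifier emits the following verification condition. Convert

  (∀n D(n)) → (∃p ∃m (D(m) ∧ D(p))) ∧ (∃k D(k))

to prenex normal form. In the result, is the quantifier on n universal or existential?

existential

First replace A → B with ¬A ∨ B.
  ¬(∀n D(n)) ∨ (∃p ∃m (D(m) ∧ D(p))) ∧ (∃k D(k))
Push ¬ through the quantifiers and connectives to reach negation normal form:
  (∃n ¬D(n)) ∨ (∃p ∃m (D(m) ∧ D(p))) ∧ (∃k D(k))
Finally move all quantifiers to the prefix:
  ∃n ∃p ∃m ∃k (¬D(n) ∨ D(m) ∧ D(p) ∧ D(k))
The quantifier ∀n sits under an odd number of negations (counting the antecedent side of each →), so it flips to ∃n.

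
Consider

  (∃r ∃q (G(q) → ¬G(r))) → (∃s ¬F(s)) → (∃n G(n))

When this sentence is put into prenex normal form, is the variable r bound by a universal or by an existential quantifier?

First replace A → B with ¬A ∨ B.
  ¬(∃r ∃q (¬G(q) ∨ ¬G(r))) ∨ ¬(∃s ¬F(s)) ∨ (∃n G(n))
Move each ¬ inward, flipping quantifiers it crosses:
  (∀r ∀q (G(q) ∧ G(r))) ∨ (∀s F(s)) ∨ (∃n G(n))
All bound variables are already distinct, so no renaming is needed.
Finally move all quantifiers to the prefix:
  ∀r ∀q ∀s ∃n (G(q) ∧ G(r) ∨ F(s) ∨ G(n))
The quantifier ∃r sits under an odd number of negations (counting the antecedent side of each →), so it flips to ∀r.

universal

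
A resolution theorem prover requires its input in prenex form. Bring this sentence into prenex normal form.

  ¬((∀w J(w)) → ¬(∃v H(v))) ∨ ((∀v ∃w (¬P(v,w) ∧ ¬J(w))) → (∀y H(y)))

Eliminate → and ↔ using ¬ and ∨.
  ¬(¬(∀w J(w)) ∨ ¬(∃v H(v))) ∨ ¬(∀v ∃w (¬P(v,w) ∧ ¬J(w))) ∨ (∀y H(y))
Move each ¬ inward, flipping quantifiers it crosses:
  (∀w J(w)) ∧ (∃v H(v)) ∨ (∃v ∀w (P(v,w) ∨ J(w))) ∨ (∀y H(y))
Standardize variables apart so no two quantifiers bind the same name: v↦b, w↦w1.
  (∀w J(w)) ∧ (∃v H(v)) ∨ (∃b ∀w1 (P(b,w1) ∨ J(w1))) ∨ (∀y H(y))
Pull the quantifiers to the front (each side's bound variable is not free in the other side):
  ∀w ∃v ∃b ∀w1 ∀y (J(w) ∧ H(v) ∨ P(b,w1) ∨ J(w1) ∨ H(y))

∀w ∃v ∃b ∀w1 ∀y (J(w) ∧ H(v) ∨ P(b,w1) ∨ J(w1) ∨ H(y))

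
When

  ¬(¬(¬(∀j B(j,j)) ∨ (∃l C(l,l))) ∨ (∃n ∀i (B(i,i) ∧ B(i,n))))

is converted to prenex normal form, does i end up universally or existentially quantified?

existential

Move each ¬ inward, flipping quantifiers it crosses:
  ((∃j ¬B(j,j)) ∨ (∃l C(l,l))) ∧ (∀n ∃i (¬B(i,i) ∨ ¬B(i,n)))
All bound variables are already distinct, so no renaming is needed.
Extract every quantifier outward, since the variables are now distinct and don't occur free across branches:
  ∃j ∃l ∀n ∃i ((¬B(j,j) ∨ C(l,l)) ∧ (¬B(i,i) ∨ ¬B(i,n)))
The quantifier ∀i sits under an odd number of negations, so it flips to ∃i.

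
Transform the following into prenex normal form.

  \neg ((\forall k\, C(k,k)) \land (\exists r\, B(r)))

\exists k\, \forall r\, (\neg C(k,k) \lor \neg B(r))

Drive negations inward (¬∀x A ≡ ∃x ¬A, ¬∃x A ≡ ∀x ¬A, De Morgan for ∧/∨):
  (\exists k\, \neg C(k,k)) \lor (\forall r\, \neg B(r))
Extract every quantifier outward, since the variables are now distinct and don't occur free across branches:
  \exists k\, \forall r\, (\neg C(k,k) \lor \neg B(r))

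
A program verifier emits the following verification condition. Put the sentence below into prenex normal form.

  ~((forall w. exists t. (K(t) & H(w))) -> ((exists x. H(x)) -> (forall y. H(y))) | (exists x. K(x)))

Rewrite implications/biconditionals: A → B as ¬A ∨ B.
  ~(~(forall w. exists t. (K(t) & H(w))) | ~(exists x. H(x)) | (forall y. H(y)) | (exists x. K(x)))
Drive negations inward (¬∀x A ≡ ∃x ¬A, ¬∃x A ≡ ∀x ¬A, De Morgan for ∧/∨):
  (forall w. exists t. (K(t) & H(w))) & (exists x. H(x)) & (exists y. ~H(y)) & (forall x. ~K(x))
Rename bound variables to avoid capture: x↦c.
  (forall w. exists t. (K(t) & H(w))) & (exists x. H(x)) & (exists y. ~H(y)) & (forall c. ~K(c))
Finally move all quantifiers to the prefix:
  forall w. exists t. exists x. exists y. forall c. (K(t) & H(w) & H(x) & ~H(y) & ~K(c))

forall w. exists t. exists x. exists y. forall c. (K(t) & H(w) & H(x) & ~H(y) & ~K(c))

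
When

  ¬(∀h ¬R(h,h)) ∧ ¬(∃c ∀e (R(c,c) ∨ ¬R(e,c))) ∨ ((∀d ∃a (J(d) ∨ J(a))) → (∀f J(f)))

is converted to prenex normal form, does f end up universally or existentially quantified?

universal

First replace A → B with ¬A ∨ B.
  ¬(∀h ¬R(h,h)) ∧ ¬(∃c ∀e (R(c,c) ∨ ¬R(e,c))) ∨ ¬(∀d ∃a (J(d) ∨ J(a))) ∨ (∀f J(f))
Drive negations inward (¬∀x A ≡ ∃x ¬A, ¬∃x A ≡ ∀x ¬A, De Morgan for ∧/∨):
  (∃h R(h,h)) ∧ (∀c ∃e (¬R(c,c) ∧ R(e,c))) ∨ (∃d ∀a (¬J(d) ∧ ¬J(a))) ∨ (∀f J(f))
Pull the quantifiers to the front (each side's bound variable is not free in the other side):
  ∃h ∀c ∃e ∃d ∀a ∀f (R(h,h) ∧ ¬R(c,c) ∧ R(e,c) ∨ ¬J(d) ∧ ¬J(a) ∨ J(f))
The quantifier ∀f sits under an even number of negations (counting the antecedent side of each →), so it remains universal.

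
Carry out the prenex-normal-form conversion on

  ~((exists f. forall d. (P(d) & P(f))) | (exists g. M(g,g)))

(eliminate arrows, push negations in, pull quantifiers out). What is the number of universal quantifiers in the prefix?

2

Move each ¬ inward, flipping quantifiers it crosses:
  (forall f. exists d. (~P(d) | ~P(f))) & (forall g. ~M(g,g))
Pull the quantifiers to the front (each side's bound variable is not free in the other side):
  forall f. exists d. forall g. ((~P(d) | ~P(f)) & ~M(g,g))
The prefix is forall f exists d forall g: 2 universal, 1 existential.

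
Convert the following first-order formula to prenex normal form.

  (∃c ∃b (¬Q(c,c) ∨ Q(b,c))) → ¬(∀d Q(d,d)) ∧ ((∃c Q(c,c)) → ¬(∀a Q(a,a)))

First replace A → B with ¬A ∨ B.
  ¬(∃c ∃b (¬Q(c,c) ∨ Q(b,c))) ∨ ¬(∀d Q(d,d)) ∧ (¬(∃c Q(c,c)) ∨ ¬(∀a Q(a,a)))
Move each ¬ inward, flipping quantifiers it crosses:
  (∀c ∀b (Q(c,c) ∧ ¬Q(b,c))) ∨ (∃d ¬Q(d,d)) ∧ ((∀c ¬Q(c,c)) ∨ (∃a ¬Q(a,a)))
Standardize variables apart so no two quantifiers bind the same name: c↦u1.
  (∀c ∀b (Q(c,c) ∧ ¬Q(b,c))) ∨ (∃d ¬Q(d,d)) ∧ ((∀u1 ¬Q(u1,u1)) ∨ (∃a ¬Q(a,a)))
Pull the quantifiers to the front (each side's bound variable is not free in the other side):
  ∀c ∀b ∃d ∀u1 ∃a (Q(c,c) ∧ ¬Q(b,c) ∨ ¬Q(d,d) ∧ (¬Q(u1,u1) ∨ ¬Q(a,a)))

∀c ∀b ∃d ∀u1 ∃a (Q(c,c) ∧ ¬Q(b,c) ∨ ¬Q(d,d) ∧ (¬Q(u1,u1) ∨ ¬Q(a,a)))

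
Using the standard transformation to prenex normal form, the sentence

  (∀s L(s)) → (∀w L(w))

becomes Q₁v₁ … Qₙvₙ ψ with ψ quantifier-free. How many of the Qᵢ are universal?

First replace A → B with ¬A ∨ B.
  ¬(∀s L(s)) ∨ (∀w L(w))
Move each ¬ inward, flipping quantifiers it crosses:
  (∃s ¬L(s)) ∨ (∀w L(w))
All bound variables are already distinct, so no renaming is needed.
Finally move all quantifiers to the prefix:
  ∃s ∀w (¬L(s) ∨ L(w))
The prefix is ∃s ∀w: 1 universal, 1 existential.

1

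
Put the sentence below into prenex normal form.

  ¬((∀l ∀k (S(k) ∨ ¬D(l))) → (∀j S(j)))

∀l ∀k ∃j ((S(k) ∨ ¬D(l)) ∧ ¬S(j))

Eliminate → and ↔ using ¬ and ∨.
  ¬(¬(∀l ∀k (S(k) ∨ ¬D(l))) ∨ (∀j S(j)))
Move each ¬ inward, flipping quantifiers it crosses:
  (∀l ∀k (S(k) ∨ ¬D(l))) ∧ (∃j ¬S(j))
Extract every quantifier outward, since the variables are now distinct and don't occur free across branches:
  ∀l ∀k ∃j ((S(k) ∨ ¬D(l)) ∧ ¬S(j))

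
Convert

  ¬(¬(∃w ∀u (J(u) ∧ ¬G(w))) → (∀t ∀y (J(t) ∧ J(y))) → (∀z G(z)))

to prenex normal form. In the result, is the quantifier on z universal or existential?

existential

Rewrite implications/biconditionals: A → B as ¬A ∨ B.
  ¬(¬¬(∃w ∀u (J(u) ∧ ¬G(w))) ∨ ¬(∀t ∀y (J(t) ∧ J(y))) ∨ (∀z G(z)))
Drive negations inward (¬∀x A ≡ ∃x ¬A, ¬∃x A ≡ ∀x ¬A, De Morgan for ∧/∨):
  (∀w ∃u (¬J(u) ∨ G(w))) ∧ (∀t ∀y (J(t) ∧ J(y))) ∧ (∃z ¬G(z))
All bound variables are already distinct, so no renaming is needed.
Pull the quantifiers to the front (each side's bound variable is not free in the other side):
  ∀w ∃u ∀t ∀y ∃z ((¬J(u) ∨ G(w)) ∧ J(t) ∧ J(y) ∧ ¬G(z))
The quantifier ∀z sits under an odd number of negations (counting the antecedent side of each →), so it flips to ∃z.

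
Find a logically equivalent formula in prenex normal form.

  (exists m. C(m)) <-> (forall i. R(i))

forall m. forall i. exists v. exists v1. ((~C(m) | R(i)) & (~R(v) | C(v1)))

Rewrite implications/biconditionals: A → B as ¬A ∨ B; A ↔ B as (¬A ∨ B) ∧ (¬B ∨ A).
  (~(exists m. C(m)) | (forall i. R(i))) & (~(forall i. R(i)) | (exists m. C(m)))
Move each ¬ inward, flipping quantifiers it crosses:
  ((forall m. ~C(m)) | (forall i. R(i))) & ((exists i. ~R(i)) | (exists m. C(m)))
Standardize variables apart so no two quantifiers bind the same name: i↦v, m↦v1.
  ((forall m. ~C(m)) | (forall i. R(i))) & ((exists v. ~R(v)) | (exists v1. C(v1)))
Pull the quantifiers to the front (each side's bound variable is not free in the other side):
  forall m. forall i. exists v. exists v1. ((~C(m) | R(i)) & (~R(v) | C(v1)))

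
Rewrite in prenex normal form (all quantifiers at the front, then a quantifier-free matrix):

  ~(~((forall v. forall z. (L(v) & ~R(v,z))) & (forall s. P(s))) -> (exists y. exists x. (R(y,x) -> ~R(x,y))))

Eliminate → and ↔ using ¬ and ∨.
  ~(~~((forall v. forall z. (L(v) & ~R(v,z))) & (forall s. P(s))) | (exists y. exists x. (~R(y,x) | ~R(x,y))))
Move each ¬ inward, flipping quantifiers it crosses:
  ((exists v. exists z. (~L(v) | R(v,z))) | (exists s. ~P(s))) & (forall y. forall x. (R(y,x) & R(x,y)))
Finally move all quantifiers to the prefix:
  exists v. exists z. exists s. forall y. forall x. ((~L(v) | R(v,z) | ~P(s)) & R(y,x) & R(x,y))

exists v. exists z. exists s. forall y. forall x. ((~L(v) | R(v,z) | ~P(s)) & R(y,x) & R(x,y))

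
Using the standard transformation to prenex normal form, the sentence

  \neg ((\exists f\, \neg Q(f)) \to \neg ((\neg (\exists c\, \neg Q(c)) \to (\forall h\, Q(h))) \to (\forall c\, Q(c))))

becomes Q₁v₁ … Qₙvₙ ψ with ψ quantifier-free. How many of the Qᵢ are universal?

2

First replace A → B with ¬A ∨ B.
  \neg (\neg (\exists f\, \neg Q(f)) \lor \neg (\neg (\neg \neg (\exists c\, \neg Q(c)) \lor (\forall h\, Q(h))) \lor (\forall c\, Q(c))))
Move each ¬ inward, flipping quantifiers it crosses:
  (\exists f\, \neg Q(f)) \land ((\forall c\, Q(c)) \land (\exists h\, \neg Q(h)) \lor (\forall c\, Q(c)))
Standardize variables apart so no two quantifiers bind the same name: c↦v1.
  (\exists f\, \neg Q(f)) \land ((\forall c\, Q(c)) \land (\exists h\, \neg Q(h)) \lor (\forall v1\, Q(v1)))
Extract every quantifier outward, since the variables are now distinct and don't occur free across branches:
  \exists f\, \forall c\, \exists h\, \forall v1\, (\neg Q(f) \land (Q(c) \land \neg Q(h) \lor Q(v1)))
The prefix is \exists f \forall c \exists h \forall v1: 2 universal, 2 existential.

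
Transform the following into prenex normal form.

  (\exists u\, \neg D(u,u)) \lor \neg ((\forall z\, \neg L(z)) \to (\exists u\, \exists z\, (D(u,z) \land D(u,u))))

\exists u\, \forall z\, \forall s\, \forall y1\, (\neg D(u,u) \lor \neg L(z) \land (\neg D(s,y1) \lor \neg D(s,s)))

First replace A → B with ¬A ∨ B.
  (\exists u\, \neg D(u,u)) \lor \neg (\neg (\forall z\, \neg L(z)) \lor (\exists u\, \exists z\, (D(u,z) \land D(u,u))))
Push ¬ through the quantifiers and connectives to reach negation normal form:
  (\exists u\, \neg D(u,u)) \lor (\forall z\, \neg L(z)) \land (\forall u\, \forall z\, (\neg D(u,z) \lor \neg D(u,u)))
Standardize variables apart so no two quantifiers bind the same name: u↦s, z↦y1.
  (\exists u\, \neg D(u,u)) \lor (\forall z\, \neg L(z)) \land (\forall s\, \forall y1\, (\neg D(s,y1) \lor \neg D(s,s)))
Finally move all quantifiers to the prefix:
  \exists u\, \forall z\, \forall s\, \forall y1\, (\neg D(u,u) \lor \neg L(z) \land (\neg D(s,y1) \lor \neg D(s,s)))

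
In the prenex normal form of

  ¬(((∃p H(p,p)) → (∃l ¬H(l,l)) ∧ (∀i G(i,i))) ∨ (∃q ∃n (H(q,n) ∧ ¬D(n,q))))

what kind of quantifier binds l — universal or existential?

universal

Rewrite implications/biconditionals: A → B as ¬A ∨ B.
  ¬(¬(∃p H(p,p)) ∨ (∃l ¬H(l,l)) ∧ (∀i G(i,i)) ∨ (∃q ∃n (H(q,n) ∧ ¬D(n,q))))
Drive negations inward (¬∀x A ≡ ∃x ¬A, ¬∃x A ≡ ∀x ¬A, De Morgan for ∧/∨):
  (∃p H(p,p)) ∧ ((∀l H(l,l)) ∨ (∃i ¬G(i,i))) ∧ (∀q ∀n (¬H(q,n) ∨ D(n,q)))
Pull the quantifiers to the front (each side's bound variable is not free in the other side):
  ∃p ∀l ∃i ∀q ∀n (H(p,p) ∧ (H(l,l) ∨ ¬G(i,i)) ∧ (¬H(q,n) ∨ D(n,q)))
The quantifier ∃l sits under an odd number of negations (counting the antecedent side of each →), so it flips to ∀l.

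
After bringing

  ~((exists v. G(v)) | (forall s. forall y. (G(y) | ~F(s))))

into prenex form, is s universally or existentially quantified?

Push ¬ through the quantifiers and connectives to reach negation normal form:
  (forall v. ~G(v)) & (exists s. exists y. (~G(y) & F(s)))
All bound variables are already distinct, so no renaming is needed.
Finally move all quantifiers to the prefix:
  forall v. exists s. exists y. (~G(v) & ~G(y) & F(s))
The quantifier forall s sits under an odd number of negations, so it flips to exists s.

existential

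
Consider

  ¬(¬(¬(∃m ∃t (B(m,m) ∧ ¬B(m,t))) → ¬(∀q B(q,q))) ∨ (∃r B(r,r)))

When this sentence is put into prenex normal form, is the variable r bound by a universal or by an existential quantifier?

Rewrite implications/biconditionals: A → B as ¬A ∨ B.
  ¬(¬(¬¬(∃m ∃t (B(m,m) ∧ ¬B(m,t))) ∨ ¬(∀q B(q,q))) ∨ (∃r B(r,r)))
Push ¬ through the quantifiers and connectives to reach negation normal form:
  ((∃m ∃t (B(m,m) ∧ ¬B(m,t))) ∨ (∃q ¬B(q,q))) ∧ (∀r ¬B(r,r))
Finally move all quantifiers to the prefix:
  ∃m ∃t ∃q ∀r ((B(m,m) ∧ ¬B(m,t) ∨ ¬B(q,q)) ∧ ¬B(r,r))
The quantifier ∃r sits under an odd number of negations (counting the antecedent side of each →), so it flips to ∀r.

universal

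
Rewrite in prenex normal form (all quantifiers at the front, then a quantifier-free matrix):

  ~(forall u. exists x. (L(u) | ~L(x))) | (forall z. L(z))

Move each ¬ inward, flipping quantifiers it crosses:
  (exists u. forall x. (~L(u) & L(x))) | (forall z. L(z))
All bound variables are already distinct, so no renaming is needed.
Finally move all quantifiers to the prefix:
  exists u. forall x. forall z. (~L(u) & L(x) | L(z))

exists u. forall x. forall z. (~L(u) & L(x) | L(z))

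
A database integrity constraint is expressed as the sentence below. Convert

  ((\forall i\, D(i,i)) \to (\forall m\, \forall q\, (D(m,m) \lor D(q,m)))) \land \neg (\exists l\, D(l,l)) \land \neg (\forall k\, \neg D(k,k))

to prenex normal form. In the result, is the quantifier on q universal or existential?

First replace A → B with ¬A ∨ B.
  (\neg (\forall i\, D(i,i)) \lor (\forall m\, \forall q\, (D(m,m) \lor D(q,m)))) \land \neg (\exists l\, D(l,l)) \land \neg (\forall k\, \neg D(k,k))
Drive negations inward (¬∀x A ≡ ∃x ¬A, ¬∃x A ≡ ∀x ¬A, De Morgan for ∧/∨):
  ((\exists i\, \neg D(i,i)) \lor (\forall m\, \forall q\, (D(m,m) \lor D(q,m)))) \land (\forall l\, \neg D(l,l)) \land (\exists k\, D(k,k))
All bound variables are already distinct, so no renaming is needed.
Pull the quantifiers to the front (each side's bound variable is not free in the other side):
  \exists i\, \forall m\, \forall q\, \forall l\, \exists k\, ((\neg D(i,i) \lor D(m,m) \lor D(q,m)) \land \neg D(l,l) \land D(k,k))
The quantifier \forall q sits under an even number of negations (counting the antecedent side of each →), so it remains universal.

universal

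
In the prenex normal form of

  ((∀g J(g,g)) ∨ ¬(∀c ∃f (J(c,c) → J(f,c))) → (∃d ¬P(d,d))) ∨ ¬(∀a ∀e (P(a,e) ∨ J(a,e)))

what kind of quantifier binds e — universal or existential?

Rewrite implications/biconditionals: A → B as ¬A ∨ B.
  ¬((∀g J(g,g)) ∨ ¬(∀c ∃f (¬J(c,c) ∨ J(f,c)))) ∨ (∃d ¬P(d,d)) ∨ ¬(∀a ∀e (P(a,e) ∨ J(a,e)))
Move each ¬ inward, flipping quantifiers it crosses:
  (∃g ¬J(g,g)) ∧ (∀c ∃f (¬J(c,c) ∨ J(f,c))) ∨ (∃d ¬P(d,d)) ∨ (∃a ∃e (¬P(a,e) ∧ ¬J(a,e)))
Finally move all quantifiers to the prefix:
  ∃g ∀c ∃f ∃d ∃a ∃e (¬J(g,g) ∧ (¬J(c,c) ∨ J(f,c)) ∨ ¬P(d,d) ∨ ¬P(a,e) ∧ ¬J(a,e))
The quantifier ∀e sits under an odd number of negations (counting the antecedent side of each →), so it flips to ∃e.

existential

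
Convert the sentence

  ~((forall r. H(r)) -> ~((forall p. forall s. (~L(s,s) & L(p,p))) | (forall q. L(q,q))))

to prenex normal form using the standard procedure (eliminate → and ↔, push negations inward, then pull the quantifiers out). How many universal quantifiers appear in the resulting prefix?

4

Rewrite implications/biconditionals: A → B as ¬A ∨ B.
  ~(~(forall r. H(r)) | ~((forall p. forall s. (~L(s,s) & L(p,p))) | (forall q. L(q,q))))
Move each ¬ inward, flipping quantifiers it crosses:
  (forall r. H(r)) & ((forall p. forall s. (~L(s,s) & L(p,p))) | (forall q. L(q,q)))
Extract every quantifier outward, since the variables are now distinct and don't occur free across branches:
  forall r. forall p. forall s. forall q. (H(r) & (~L(s,s) & L(p,p) | L(q,q)))
The prefix is forall r forall p forall s forall q: 4 universal, 0 existential.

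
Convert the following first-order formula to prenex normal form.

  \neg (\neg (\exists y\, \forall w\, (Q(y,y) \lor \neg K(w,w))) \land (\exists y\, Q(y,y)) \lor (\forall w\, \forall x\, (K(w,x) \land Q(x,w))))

\exists y\, \forall w\, \forall z\, \exists a\, \exists x\, ((Q(y,y) \lor \neg K(w,w) \lor \neg Q(z,z)) \land (\neg K(a,x) \lor \neg Q(x,a)))

Drive negations inward (¬∀x A ≡ ∃x ¬A, ¬∃x A ≡ ∀x ¬A, De Morgan for ∧/∨):
  ((\exists y\, \forall w\, (Q(y,y) \lor \neg K(w,w))) \lor (\forall y\, \neg Q(y,y))) \land (\exists w\, \exists x\, (\neg K(w,x) \lor \neg Q(x,w)))
Give each quantifier a distinct variable: y↦z, w↦a.
  ((\exists y\, \forall w\, (Q(y,y) \lor \neg K(w,w))) \lor (\forall z\, \neg Q(z,z))) \land (\exists a\, \exists x\, (\neg K(a,x) \lor \neg Q(x,a)))
Extract every quantifier outward, since the variables are now distinct and don't occur free across branches:
  \exists y\, \forall w\, \forall z\, \exists a\, \exists x\, ((Q(y,y) \lor \neg K(w,w) \lor \neg Q(z,z)) \land (\neg K(a,x) \lor \neg Q(x,a)))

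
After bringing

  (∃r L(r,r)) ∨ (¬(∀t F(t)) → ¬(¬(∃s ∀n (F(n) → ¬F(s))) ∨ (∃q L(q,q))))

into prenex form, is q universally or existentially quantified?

Rewrite implications/biconditionals: A → B as ¬A ∨ B.
  (∃r L(r,r)) ∨ ¬¬(∀t F(t)) ∨ ¬(¬(∃s ∀n (¬F(n) ∨ ¬F(s))) ∨ (∃q L(q,q)))
Push ¬ through the quantifiers and connectives to reach negation normal form:
  (∃r L(r,r)) ∨ (∀t F(t)) ∨ (∃s ∀n (¬F(n) ∨ ¬F(s))) ∧ (∀q ¬L(q,q))
Pull the quantifiers to the front (each side's bound variable is not free in the other side):
  ∃r ∀t ∃s ∀n ∀q (L(r,r) ∨ F(t) ∨ (¬F(n) ∨ ¬F(s)) ∧ ¬L(q,q))
The quantifier ∃q sits under an odd number of negations (counting the antecedent side of each →), so it flips to ∀q.

universal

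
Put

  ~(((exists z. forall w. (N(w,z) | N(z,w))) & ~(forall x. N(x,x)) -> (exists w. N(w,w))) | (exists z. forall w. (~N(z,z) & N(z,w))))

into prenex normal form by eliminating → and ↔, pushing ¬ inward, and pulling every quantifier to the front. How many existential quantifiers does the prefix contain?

3

Eliminate → and ↔ using ¬ and ∨.
  ~(~((exists z. forall w. (N(w,z) | N(z,w))) & ~(forall x. N(x,x))) | (exists w. N(w,w)) | (exists z. forall w. (~N(z,z) & N(z,w))))
Push ¬ through the quantifiers and connectives to reach negation normal form:
  (exists z. forall w. (N(w,z) | N(z,w))) & (exists x. ~N(x,x)) & (forall w. ~N(w,w)) & (forall z. exists w. (N(z,z) | ~N(z,w)))
Standardize variables apart so no two quantifiers bind the same name: w↦y1, z↦z1, w↦w1.
  (exists z. forall w. (N(w,z) | N(z,w))) & (exists x. ~N(x,x)) & (forall y1. ~N(y1,y1)) & (forall z1. exists w1. (N(z1,z1) | ~N(z1,w1)))
Extract every quantifier outward, since the variables are now distinct and don't occur free across branches:
  exists z. forall w. exists x. forall y1. forall z1. exists w1. ((N(w,z) | N(z,w)) & ~N(x,x) & ~N(y1,y1) & (N(z1,z1) | ~N(z1,w1)))
The prefix is exists z forall w exists x forall y1 forall z1 exists w1: 3 universal, 3 existential.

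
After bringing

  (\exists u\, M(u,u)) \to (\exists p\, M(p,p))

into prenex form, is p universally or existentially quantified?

existential

Eliminate → and ↔ using ¬ and ∨.
  \neg (\exists u\, M(u,u)) \lor (\exists p\, M(p,p))
Drive negations inward (¬∀x A ≡ ∃x ¬A, ¬∃x A ≡ ∀x ¬A, De Morgan for ∧/∨):
  (\forall u\, \neg M(u,u)) \lor (\exists p\, M(p,p))
All bound variables are already distinct, so no renaming is needed.
Pull the quantifiers to the front (each side's bound variable is not free in the other side):
  \forall u\, \exists p\, (\neg M(u,u) \lor M(p,p))
The quantifier \exists p sits under an even number of negations (counting the antecedent side of each →), so it remains existential.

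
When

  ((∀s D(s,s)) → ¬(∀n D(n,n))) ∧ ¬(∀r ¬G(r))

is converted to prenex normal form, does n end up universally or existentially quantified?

existential

Eliminate → and ↔ using ¬ and ∨.
  (¬(∀s D(s,s)) ∨ ¬(∀n D(n,n))) ∧ ¬(∀r ¬G(r))
Move each ¬ inward, flipping quantifiers it crosses:
  ((∃s ¬D(s,s)) ∨ (∃n ¬D(n,n))) ∧ (∃r G(r))
All bound variables are already distinct, so no renaming is needed.
Finally move all quantifiers to the prefix:
  ∃s ∃n ∃r ((¬D(s,s) ∨ ¬D(n,n)) ∧ G(r))
The quantifier ∀n sits under an odd number of negations (counting the antecedent side of each →), so it flips to ∃n.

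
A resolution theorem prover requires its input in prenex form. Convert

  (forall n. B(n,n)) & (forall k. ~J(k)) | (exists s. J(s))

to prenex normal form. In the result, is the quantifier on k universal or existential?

universal

Finally move all quantifiers to the prefix:
  forall n. forall k. exists s. (B(n,n) & ~J(k) | J(s))
The quantifier forall k sits under an even number of negations, so it remains universal.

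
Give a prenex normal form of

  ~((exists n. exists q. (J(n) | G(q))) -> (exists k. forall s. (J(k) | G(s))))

exists n. exists q. forall k. exists s. ((J(n) | G(q)) & ~J(k) & ~G(s))

Rewrite implications/biconditionals: A → B as ¬A ∨ B.
  ~(~(exists n. exists q. (J(n) | G(q))) | (exists k. forall s. (J(k) | G(s))))
Push ¬ through the quantifiers and connectives to reach negation normal form:
  (exists n. exists q. (J(n) | G(q))) & (forall k. exists s. (~J(k) & ~G(s)))
All bound variables are already distinct, so no renaming is needed.
Finally move all quantifiers to the prefix:
  exists n. exists q. forall k. exists s. ((J(n) | G(q)) & ~J(k) & ~G(s))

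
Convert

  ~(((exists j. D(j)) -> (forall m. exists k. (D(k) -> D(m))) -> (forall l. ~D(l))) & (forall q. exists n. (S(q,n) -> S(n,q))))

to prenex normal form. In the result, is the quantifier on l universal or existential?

existential

First replace A → B with ¬A ∨ B.
  ~((~(exists j. D(j)) | ~(forall m. exists k. (~D(k) | D(m))) | (forall l. ~D(l))) & (forall q. exists n. (~S(q,n) | S(n,q))))
Drive negations inward (¬∀x A ≡ ∃x ¬A, ¬∃x A ≡ ∀x ¬A, De Morgan for ∧/∨):
  (exists j. D(j)) & (forall m. exists k. (~D(k) | D(m))) & (exists l. D(l)) | (exists q. forall n. (S(q,n) & ~S(n,q)))
Finally move all quantifiers to the prefix:
  exists j. forall m. exists k. exists l. exists q. forall n. (D(j) & (~D(k) | D(m)) & D(l) | S(q,n) & ~S(n,q))
The quantifier forall l sits under an odd number of negations (counting the antecedent side of each →), so it flips to exists l.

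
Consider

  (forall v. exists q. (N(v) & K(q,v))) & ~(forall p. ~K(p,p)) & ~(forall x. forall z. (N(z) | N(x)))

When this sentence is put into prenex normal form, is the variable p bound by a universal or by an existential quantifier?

existential

Push ¬ through the quantifiers and connectives to reach negation normal form:
  (forall v. exists q. (N(v) & K(q,v))) & (exists p. K(p,p)) & (exists x. exists z. (~N(z) & ~N(x)))
All bound variables are already distinct, so no renaming is needed.
Finally move all quantifiers to the prefix:
  forall v. exists q. exists p. exists x. exists z. (N(v) & K(q,v) & K(p,p) & ~N(z) & ~N(x))
The quantifier forall p sits under an odd number of negations, so it flips to exists p.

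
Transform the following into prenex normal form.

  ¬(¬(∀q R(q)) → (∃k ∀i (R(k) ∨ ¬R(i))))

First replace A → B with ¬A ∨ B.
  ¬(¬¬(∀q R(q)) ∨ (∃k ∀i (R(k) ∨ ¬R(i))))
Drive negations inward (¬∀x A ≡ ∃x ¬A, ¬∃x A ≡ ∀x ¬A, De Morgan for ∧/∨):
  (∃q ¬R(q)) ∧ (∀k ∃i (¬R(k) ∧ R(i)))
All bound variables are already distinct, so no renaming is needed.
Extract every quantifier outward, since the variables are now distinct and don't occur free across branches:
  ∃q ∀k ∃i (¬R(q) ∧ ¬R(k) ∧ R(i))

∃q ∀k ∃i (¬R(q) ∧ ¬R(k) ∧ R(i))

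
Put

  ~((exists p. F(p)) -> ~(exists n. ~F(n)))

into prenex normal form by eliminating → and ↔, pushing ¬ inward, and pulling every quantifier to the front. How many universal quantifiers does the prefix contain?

First replace A → B with ¬A ∨ B.
  ~(~(exists p. F(p)) | ~(exists n. ~F(n)))
Push ¬ through the quantifiers and connectives to reach negation normal form:
  (exists p. F(p)) & (exists n. ~F(n))
All bound variables are already distinct, so no renaming is needed.
Finally move all quantifiers to the prefix:
  exists p. exists n. (F(p) & ~F(n))
The prefix is exists p exists n: 0 universal, 2 existential.

0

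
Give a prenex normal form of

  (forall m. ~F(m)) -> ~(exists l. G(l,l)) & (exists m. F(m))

Rewrite implications/biconditionals: A → B as ¬A ∨ B.
  ~(forall m. ~F(m)) | ~(exists l. G(l,l)) & (exists m. F(m))
Drive negations inward (¬∀x A ≡ ∃x ¬A, ¬∃x A ≡ ∀x ¬A, De Morgan for ∧/∨):
  (exists m. F(m)) | (forall l. ~G(l,l)) & (exists m. F(m))
Give each quantifier a distinct variable: m↦s.
  (exists m. F(m)) | (forall l. ~G(l,l)) & (exists s. F(s))
Finally move all quantifiers to the prefix:
  exists m. forall l. exists s. (F(m) | ~G(l,l) & F(s))

exists m. forall l. exists s. (F(m) | ~G(l,l) & F(s))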